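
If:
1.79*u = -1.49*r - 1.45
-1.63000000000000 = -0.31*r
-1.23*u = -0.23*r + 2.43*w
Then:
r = 5.26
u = -5.19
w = 3.12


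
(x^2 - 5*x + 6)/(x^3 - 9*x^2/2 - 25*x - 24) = 2*(-x^2 + 5*x - 6)/(-2*x^3 + 9*x^2 + 50*x + 48)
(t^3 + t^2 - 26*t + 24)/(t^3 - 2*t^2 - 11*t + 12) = (t + 6)/(t + 3)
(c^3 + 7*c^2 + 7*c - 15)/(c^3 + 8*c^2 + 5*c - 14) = (c^2 + 8*c + 15)/(c^2 + 9*c + 14)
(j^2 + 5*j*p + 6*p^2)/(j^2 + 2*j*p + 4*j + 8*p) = (j + 3*p)/(j + 4)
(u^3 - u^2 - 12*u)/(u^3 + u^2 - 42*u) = (u^2 - u - 12)/(u^2 + u - 42)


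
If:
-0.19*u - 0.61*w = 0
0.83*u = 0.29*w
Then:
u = 0.00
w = 0.00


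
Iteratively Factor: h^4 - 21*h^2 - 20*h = (h + 1)*(h^3 - h^2 - 20*h) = (h + 1)*(h + 4)*(h^2 - 5*h) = h*(h + 1)*(h + 4)*(h - 5)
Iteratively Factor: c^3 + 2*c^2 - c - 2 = (c - 1)*(c^2 + 3*c + 2) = (c - 1)*(c + 1)*(c + 2)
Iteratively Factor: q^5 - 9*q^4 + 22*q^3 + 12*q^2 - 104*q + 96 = (q - 2)*(q^4 - 7*q^3 + 8*q^2 + 28*q - 48) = (q - 3)*(q - 2)*(q^3 - 4*q^2 - 4*q + 16) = (q - 4)*(q - 3)*(q - 2)*(q^2 - 4) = (q - 4)*(q - 3)*(q - 2)*(q + 2)*(q - 2)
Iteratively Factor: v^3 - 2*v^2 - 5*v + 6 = (v - 1)*(v^2 - v - 6) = (v - 3)*(v - 1)*(v + 2)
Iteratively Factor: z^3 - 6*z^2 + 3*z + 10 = (z - 2)*(z^2 - 4*z - 5) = (z - 2)*(z + 1)*(z - 5)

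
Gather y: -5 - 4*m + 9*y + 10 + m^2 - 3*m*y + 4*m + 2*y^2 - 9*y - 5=m^2 - 3*m*y + 2*y^2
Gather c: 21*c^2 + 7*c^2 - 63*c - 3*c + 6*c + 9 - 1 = 28*c^2 - 60*c + 8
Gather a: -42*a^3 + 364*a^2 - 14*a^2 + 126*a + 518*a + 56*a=-42*a^3 + 350*a^2 + 700*a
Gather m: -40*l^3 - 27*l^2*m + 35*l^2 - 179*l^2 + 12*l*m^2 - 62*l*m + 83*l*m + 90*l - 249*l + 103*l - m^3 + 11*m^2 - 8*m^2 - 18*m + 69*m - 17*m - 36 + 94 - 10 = -40*l^3 - 144*l^2 - 56*l - m^3 + m^2*(12*l + 3) + m*(-27*l^2 + 21*l + 34) + 48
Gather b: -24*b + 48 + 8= 56 - 24*b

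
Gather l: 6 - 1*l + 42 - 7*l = 48 - 8*l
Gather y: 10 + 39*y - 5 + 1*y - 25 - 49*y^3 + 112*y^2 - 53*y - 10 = -49*y^3 + 112*y^2 - 13*y - 30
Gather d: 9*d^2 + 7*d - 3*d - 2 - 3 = 9*d^2 + 4*d - 5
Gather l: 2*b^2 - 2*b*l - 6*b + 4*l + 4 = 2*b^2 - 6*b + l*(4 - 2*b) + 4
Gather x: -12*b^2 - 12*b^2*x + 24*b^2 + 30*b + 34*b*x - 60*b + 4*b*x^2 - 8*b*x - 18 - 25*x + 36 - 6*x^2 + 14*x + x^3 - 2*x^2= 12*b^2 - 30*b + x^3 + x^2*(4*b - 8) + x*(-12*b^2 + 26*b - 11) + 18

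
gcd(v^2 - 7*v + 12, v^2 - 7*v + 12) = v^2 - 7*v + 12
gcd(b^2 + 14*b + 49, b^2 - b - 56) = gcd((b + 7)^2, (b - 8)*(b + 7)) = b + 7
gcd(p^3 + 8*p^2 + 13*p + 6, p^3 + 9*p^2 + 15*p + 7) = p^2 + 2*p + 1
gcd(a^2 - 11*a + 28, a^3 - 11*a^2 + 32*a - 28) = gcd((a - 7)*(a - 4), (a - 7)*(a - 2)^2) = a - 7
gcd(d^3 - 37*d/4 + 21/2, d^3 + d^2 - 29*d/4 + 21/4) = d^2 + 2*d - 21/4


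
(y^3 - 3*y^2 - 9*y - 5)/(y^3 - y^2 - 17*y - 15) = (y + 1)/(y + 3)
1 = 1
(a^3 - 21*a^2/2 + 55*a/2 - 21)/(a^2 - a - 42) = (a^2 - 7*a/2 + 3)/(a + 6)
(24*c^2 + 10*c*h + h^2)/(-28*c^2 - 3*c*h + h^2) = (-6*c - h)/(7*c - h)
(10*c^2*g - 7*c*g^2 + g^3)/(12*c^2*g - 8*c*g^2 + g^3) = (5*c - g)/(6*c - g)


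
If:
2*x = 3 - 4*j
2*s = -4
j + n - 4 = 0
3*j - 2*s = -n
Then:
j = -4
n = 8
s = -2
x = 19/2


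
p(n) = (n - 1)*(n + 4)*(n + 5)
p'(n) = (n - 1)*(n + 4) + (n - 1)*(n + 5) + (n + 4)*(n + 5) = 3*n^2 + 16*n + 11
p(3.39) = 148.19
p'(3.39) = 99.72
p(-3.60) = -2.58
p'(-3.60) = -7.72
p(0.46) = -13.15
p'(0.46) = 18.99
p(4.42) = 271.26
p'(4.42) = 140.33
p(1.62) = 23.07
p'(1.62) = 44.79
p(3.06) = 117.22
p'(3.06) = 88.05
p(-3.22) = -5.86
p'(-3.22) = -9.41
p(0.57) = -10.95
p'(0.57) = 21.09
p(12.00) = 2992.00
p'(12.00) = 635.00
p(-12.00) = -728.00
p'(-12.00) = 251.00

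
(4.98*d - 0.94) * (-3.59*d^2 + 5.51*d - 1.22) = -17.8782*d^3 + 30.8144*d^2 - 11.255*d + 1.1468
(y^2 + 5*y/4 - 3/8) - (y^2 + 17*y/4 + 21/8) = -3*y - 3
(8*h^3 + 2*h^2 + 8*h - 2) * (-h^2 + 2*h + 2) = -8*h^5 + 14*h^4 + 12*h^3 + 22*h^2 + 12*h - 4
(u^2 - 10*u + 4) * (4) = 4*u^2 - 40*u + 16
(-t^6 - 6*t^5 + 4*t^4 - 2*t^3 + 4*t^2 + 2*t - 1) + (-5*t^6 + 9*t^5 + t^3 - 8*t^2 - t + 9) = -6*t^6 + 3*t^5 + 4*t^4 - t^3 - 4*t^2 + t + 8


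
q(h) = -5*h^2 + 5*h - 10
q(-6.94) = -285.52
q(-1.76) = -34.29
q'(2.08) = -15.80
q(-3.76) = -99.49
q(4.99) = -109.55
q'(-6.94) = 74.40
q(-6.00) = -220.00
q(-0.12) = -10.67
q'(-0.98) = 14.80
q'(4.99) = -44.90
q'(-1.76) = 22.60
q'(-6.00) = 65.00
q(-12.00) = -790.00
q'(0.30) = 2.00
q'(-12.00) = 125.00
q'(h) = 5 - 10*h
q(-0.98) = -19.70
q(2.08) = -21.23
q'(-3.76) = 42.60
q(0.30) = -8.95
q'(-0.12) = 6.20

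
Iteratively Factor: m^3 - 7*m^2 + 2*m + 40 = (m - 4)*(m^2 - 3*m - 10) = (m - 5)*(m - 4)*(m + 2)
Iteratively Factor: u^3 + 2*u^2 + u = (u + 1)*(u^2 + u) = (u + 1)^2*(u)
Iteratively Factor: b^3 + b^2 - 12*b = (b + 4)*(b^2 - 3*b) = b*(b + 4)*(b - 3)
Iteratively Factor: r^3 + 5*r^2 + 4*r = (r + 1)*(r^2 + 4*r) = (r + 1)*(r + 4)*(r)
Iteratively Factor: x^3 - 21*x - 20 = (x + 4)*(x^2 - 4*x - 5) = (x + 1)*(x + 4)*(x - 5)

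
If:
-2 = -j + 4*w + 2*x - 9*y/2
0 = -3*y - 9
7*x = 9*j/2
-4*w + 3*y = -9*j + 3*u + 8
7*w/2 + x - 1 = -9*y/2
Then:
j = 3143/44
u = 29119/132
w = -395/44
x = 4041/88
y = -3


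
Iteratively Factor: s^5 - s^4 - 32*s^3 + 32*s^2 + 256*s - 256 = (s - 1)*(s^4 - 32*s^2 + 256) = (s - 4)*(s - 1)*(s^3 + 4*s^2 - 16*s - 64) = (s - 4)^2*(s - 1)*(s^2 + 8*s + 16) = (s - 4)^2*(s - 1)*(s + 4)*(s + 4)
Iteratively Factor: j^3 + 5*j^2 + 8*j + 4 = (j + 2)*(j^2 + 3*j + 2) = (j + 1)*(j + 2)*(j + 2)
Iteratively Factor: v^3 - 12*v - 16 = (v + 2)*(v^2 - 2*v - 8) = (v + 2)^2*(v - 4)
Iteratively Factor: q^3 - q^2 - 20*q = (q - 5)*(q^2 + 4*q) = q*(q - 5)*(q + 4)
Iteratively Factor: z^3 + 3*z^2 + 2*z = (z + 1)*(z^2 + 2*z) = (z + 1)*(z + 2)*(z)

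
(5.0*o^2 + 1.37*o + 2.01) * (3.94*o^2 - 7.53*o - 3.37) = 19.7*o^4 - 32.2522*o^3 - 19.2467*o^2 - 19.7522*o - 6.7737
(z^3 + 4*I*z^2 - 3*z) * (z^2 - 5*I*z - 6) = z^5 - I*z^4 + 11*z^3 - 9*I*z^2 + 18*z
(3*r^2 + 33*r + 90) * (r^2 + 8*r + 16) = 3*r^4 + 57*r^3 + 402*r^2 + 1248*r + 1440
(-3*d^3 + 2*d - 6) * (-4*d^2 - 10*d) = 12*d^5 + 30*d^4 - 8*d^3 + 4*d^2 + 60*d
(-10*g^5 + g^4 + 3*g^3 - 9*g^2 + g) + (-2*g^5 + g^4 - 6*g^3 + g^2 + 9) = -12*g^5 + 2*g^4 - 3*g^3 - 8*g^2 + g + 9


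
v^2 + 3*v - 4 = (v - 1)*(v + 4)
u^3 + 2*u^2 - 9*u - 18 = (u - 3)*(u + 2)*(u + 3)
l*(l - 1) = l^2 - l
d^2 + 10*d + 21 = (d + 3)*(d + 7)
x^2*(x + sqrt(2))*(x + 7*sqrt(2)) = x^4 + 8*sqrt(2)*x^3 + 14*x^2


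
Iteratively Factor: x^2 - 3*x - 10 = (x - 5)*(x + 2)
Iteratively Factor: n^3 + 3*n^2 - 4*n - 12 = (n - 2)*(n^2 + 5*n + 6) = (n - 2)*(n + 3)*(n + 2)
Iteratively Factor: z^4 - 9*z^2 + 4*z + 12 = (z - 2)*(z^3 + 2*z^2 - 5*z - 6) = (z - 2)*(z + 3)*(z^2 - z - 2) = (z - 2)*(z + 1)*(z + 3)*(z - 2)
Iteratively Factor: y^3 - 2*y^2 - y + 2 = (y + 1)*(y^2 - 3*y + 2) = (y - 1)*(y + 1)*(y - 2)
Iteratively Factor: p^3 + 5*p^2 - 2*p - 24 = (p + 3)*(p^2 + 2*p - 8) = (p - 2)*(p + 3)*(p + 4)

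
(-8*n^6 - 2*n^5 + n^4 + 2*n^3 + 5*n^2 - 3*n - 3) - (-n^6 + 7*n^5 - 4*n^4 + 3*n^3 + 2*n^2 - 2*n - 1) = -7*n^6 - 9*n^5 + 5*n^4 - n^3 + 3*n^2 - n - 2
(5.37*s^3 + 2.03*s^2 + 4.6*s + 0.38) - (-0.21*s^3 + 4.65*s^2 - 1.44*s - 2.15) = 5.58*s^3 - 2.62*s^2 + 6.04*s + 2.53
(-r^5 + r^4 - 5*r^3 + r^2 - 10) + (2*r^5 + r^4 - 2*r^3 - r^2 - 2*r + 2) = r^5 + 2*r^4 - 7*r^3 - 2*r - 8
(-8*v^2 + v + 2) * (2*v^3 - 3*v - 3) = -16*v^5 + 2*v^4 + 28*v^3 + 21*v^2 - 9*v - 6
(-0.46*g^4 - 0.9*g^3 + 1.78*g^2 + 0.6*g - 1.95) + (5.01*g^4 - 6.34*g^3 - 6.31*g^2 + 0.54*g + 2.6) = 4.55*g^4 - 7.24*g^3 - 4.53*g^2 + 1.14*g + 0.65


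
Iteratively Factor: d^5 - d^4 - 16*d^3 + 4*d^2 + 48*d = (d + 2)*(d^4 - 3*d^3 - 10*d^2 + 24*d) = (d + 2)*(d + 3)*(d^3 - 6*d^2 + 8*d) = (d - 4)*(d + 2)*(d + 3)*(d^2 - 2*d) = d*(d - 4)*(d + 2)*(d + 3)*(d - 2)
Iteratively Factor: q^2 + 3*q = (q)*(q + 3)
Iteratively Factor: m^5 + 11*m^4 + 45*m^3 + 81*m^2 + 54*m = (m + 3)*(m^4 + 8*m^3 + 21*m^2 + 18*m) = m*(m + 3)*(m^3 + 8*m^2 + 21*m + 18) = m*(m + 2)*(m + 3)*(m^2 + 6*m + 9) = m*(m + 2)*(m + 3)^2*(m + 3)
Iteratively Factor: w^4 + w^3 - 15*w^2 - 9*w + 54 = (w - 2)*(w^3 + 3*w^2 - 9*w - 27) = (w - 2)*(w + 3)*(w^2 - 9) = (w - 2)*(w + 3)^2*(w - 3)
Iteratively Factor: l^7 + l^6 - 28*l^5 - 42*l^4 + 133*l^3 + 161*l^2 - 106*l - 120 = (l + 3)*(l^6 - 2*l^5 - 22*l^4 + 24*l^3 + 61*l^2 - 22*l - 40) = (l + 3)*(l + 4)*(l^5 - 6*l^4 + 2*l^3 + 16*l^2 - 3*l - 10) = (l + 1)*(l + 3)*(l + 4)*(l^4 - 7*l^3 + 9*l^2 + 7*l - 10) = (l - 2)*(l + 1)*(l + 3)*(l + 4)*(l^3 - 5*l^2 - l + 5) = (l - 2)*(l - 1)*(l + 1)*(l + 3)*(l + 4)*(l^2 - 4*l - 5) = (l - 2)*(l - 1)*(l + 1)^2*(l + 3)*(l + 4)*(l - 5)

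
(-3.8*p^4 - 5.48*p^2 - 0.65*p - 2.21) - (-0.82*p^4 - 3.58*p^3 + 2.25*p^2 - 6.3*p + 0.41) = -2.98*p^4 + 3.58*p^3 - 7.73*p^2 + 5.65*p - 2.62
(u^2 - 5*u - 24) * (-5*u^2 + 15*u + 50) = -5*u^4 + 40*u^3 + 95*u^2 - 610*u - 1200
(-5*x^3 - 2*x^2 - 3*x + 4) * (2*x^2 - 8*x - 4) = -10*x^5 + 36*x^4 + 30*x^3 + 40*x^2 - 20*x - 16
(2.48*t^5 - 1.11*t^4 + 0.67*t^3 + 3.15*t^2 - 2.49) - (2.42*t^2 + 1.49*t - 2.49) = 2.48*t^5 - 1.11*t^4 + 0.67*t^3 + 0.73*t^2 - 1.49*t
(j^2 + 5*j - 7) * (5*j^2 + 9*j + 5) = 5*j^4 + 34*j^3 + 15*j^2 - 38*j - 35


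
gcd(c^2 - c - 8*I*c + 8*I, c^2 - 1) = c - 1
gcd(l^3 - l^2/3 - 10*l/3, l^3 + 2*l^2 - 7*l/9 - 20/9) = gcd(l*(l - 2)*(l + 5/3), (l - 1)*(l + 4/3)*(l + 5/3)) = l + 5/3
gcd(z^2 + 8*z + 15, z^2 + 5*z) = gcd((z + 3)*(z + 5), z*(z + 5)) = z + 5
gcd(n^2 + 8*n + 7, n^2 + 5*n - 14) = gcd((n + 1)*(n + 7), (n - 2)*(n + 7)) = n + 7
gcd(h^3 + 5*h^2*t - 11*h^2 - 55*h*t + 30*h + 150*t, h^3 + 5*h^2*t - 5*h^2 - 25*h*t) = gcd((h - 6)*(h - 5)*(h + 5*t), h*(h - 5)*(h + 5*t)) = h^2 + 5*h*t - 5*h - 25*t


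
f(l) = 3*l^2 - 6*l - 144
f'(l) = 6*l - 6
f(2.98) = -135.24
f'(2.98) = 11.88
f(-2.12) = -117.80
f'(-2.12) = -18.72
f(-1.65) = -125.93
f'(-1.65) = -15.90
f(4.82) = -103.22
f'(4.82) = 22.92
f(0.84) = -146.92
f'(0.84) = -0.96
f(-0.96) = -135.48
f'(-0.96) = -11.76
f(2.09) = -143.44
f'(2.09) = 6.54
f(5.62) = -82.97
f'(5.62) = 27.72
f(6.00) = -72.00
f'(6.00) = 30.00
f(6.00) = -72.00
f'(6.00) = 30.00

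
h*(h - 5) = h^2 - 5*h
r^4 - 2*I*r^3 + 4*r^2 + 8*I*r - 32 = (r - 2)*(r + 2)*(r - 4*I)*(r + 2*I)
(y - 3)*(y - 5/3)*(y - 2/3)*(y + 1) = y^4 - 13*y^3/3 + 25*y^2/9 + 43*y/9 - 10/3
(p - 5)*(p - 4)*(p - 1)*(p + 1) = p^4 - 9*p^3 + 19*p^2 + 9*p - 20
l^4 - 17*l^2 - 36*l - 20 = (l - 5)*(l + 1)*(l + 2)^2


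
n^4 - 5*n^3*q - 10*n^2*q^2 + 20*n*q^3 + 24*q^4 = (n - 6*q)*(n - 2*q)*(n + q)*(n + 2*q)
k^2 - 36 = (k - 6)*(k + 6)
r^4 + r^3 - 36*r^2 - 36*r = r*(r - 6)*(r + 1)*(r + 6)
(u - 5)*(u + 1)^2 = u^3 - 3*u^2 - 9*u - 5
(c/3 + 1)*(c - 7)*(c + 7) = c^3/3 + c^2 - 49*c/3 - 49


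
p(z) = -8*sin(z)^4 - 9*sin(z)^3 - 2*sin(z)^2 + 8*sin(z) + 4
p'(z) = -32*sin(z)^3*cos(z) - 27*sin(z)^2*cos(z) - 4*sin(z)*cos(z) + 8*cos(z)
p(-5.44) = 2.62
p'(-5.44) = -15.54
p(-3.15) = 4.07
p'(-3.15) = -7.96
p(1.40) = -6.22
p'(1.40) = -8.97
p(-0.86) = -1.93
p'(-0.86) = 6.17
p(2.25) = 1.84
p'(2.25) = 16.67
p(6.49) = 5.47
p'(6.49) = 5.64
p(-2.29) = -1.88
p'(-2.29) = -6.16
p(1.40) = -6.22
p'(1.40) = -8.97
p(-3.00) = 2.85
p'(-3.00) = -8.04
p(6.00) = 1.76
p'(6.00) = 7.40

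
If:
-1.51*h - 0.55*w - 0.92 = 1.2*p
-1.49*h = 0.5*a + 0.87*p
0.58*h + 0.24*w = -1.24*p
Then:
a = 1.06225433526012*w + 2.10057803468208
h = -0.334920095205712*w - 0.969738184291058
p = 0.453587215232914 - 0.036892213532812*w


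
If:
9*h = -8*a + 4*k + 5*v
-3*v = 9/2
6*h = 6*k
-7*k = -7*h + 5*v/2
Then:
No Solution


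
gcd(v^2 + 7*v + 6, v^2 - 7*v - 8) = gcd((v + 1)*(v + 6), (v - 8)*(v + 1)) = v + 1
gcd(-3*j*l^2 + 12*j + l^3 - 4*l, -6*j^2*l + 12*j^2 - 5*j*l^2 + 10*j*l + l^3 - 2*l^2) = l - 2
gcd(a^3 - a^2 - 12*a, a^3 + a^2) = a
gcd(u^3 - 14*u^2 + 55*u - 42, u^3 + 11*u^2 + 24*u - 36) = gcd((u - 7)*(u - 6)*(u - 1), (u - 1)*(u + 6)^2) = u - 1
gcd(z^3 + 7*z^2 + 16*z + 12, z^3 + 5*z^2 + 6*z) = z^2 + 5*z + 6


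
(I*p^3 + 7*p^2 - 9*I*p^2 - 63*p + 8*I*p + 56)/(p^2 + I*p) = (I*p^3 + p^2*(7 - 9*I) + p*(-63 + 8*I) + 56)/(p*(p + I))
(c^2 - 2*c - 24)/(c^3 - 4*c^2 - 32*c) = (c - 6)/(c*(c - 8))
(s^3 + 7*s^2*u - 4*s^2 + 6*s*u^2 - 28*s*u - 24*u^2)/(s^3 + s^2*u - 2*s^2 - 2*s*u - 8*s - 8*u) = (s + 6*u)/(s + 2)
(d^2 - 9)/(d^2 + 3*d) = (d - 3)/d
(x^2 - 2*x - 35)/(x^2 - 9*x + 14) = (x + 5)/(x - 2)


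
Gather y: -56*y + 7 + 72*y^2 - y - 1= 72*y^2 - 57*y + 6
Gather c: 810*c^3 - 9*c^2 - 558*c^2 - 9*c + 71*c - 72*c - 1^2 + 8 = 810*c^3 - 567*c^2 - 10*c + 7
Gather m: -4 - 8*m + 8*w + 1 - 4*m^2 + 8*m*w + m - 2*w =-4*m^2 + m*(8*w - 7) + 6*w - 3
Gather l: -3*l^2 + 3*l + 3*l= -3*l^2 + 6*l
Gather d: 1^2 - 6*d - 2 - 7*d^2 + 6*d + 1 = -7*d^2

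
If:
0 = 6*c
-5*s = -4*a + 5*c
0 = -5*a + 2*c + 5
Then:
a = 1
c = 0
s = 4/5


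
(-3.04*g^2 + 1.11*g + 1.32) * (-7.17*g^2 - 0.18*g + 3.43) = 21.7968*g^4 - 7.4115*g^3 - 20.0914*g^2 + 3.5697*g + 4.5276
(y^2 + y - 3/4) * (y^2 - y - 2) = y^4 - 15*y^2/4 - 5*y/4 + 3/2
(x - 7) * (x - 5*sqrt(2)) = x^2 - 5*sqrt(2)*x - 7*x + 35*sqrt(2)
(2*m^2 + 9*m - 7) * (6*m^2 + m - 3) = 12*m^4 + 56*m^3 - 39*m^2 - 34*m + 21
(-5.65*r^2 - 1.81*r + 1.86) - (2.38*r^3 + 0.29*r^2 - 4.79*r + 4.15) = -2.38*r^3 - 5.94*r^2 + 2.98*r - 2.29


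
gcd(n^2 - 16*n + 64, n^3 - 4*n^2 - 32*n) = n - 8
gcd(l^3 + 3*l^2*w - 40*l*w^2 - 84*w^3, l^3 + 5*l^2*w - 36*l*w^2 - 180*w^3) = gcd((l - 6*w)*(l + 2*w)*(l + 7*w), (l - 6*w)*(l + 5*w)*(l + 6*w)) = -l + 6*w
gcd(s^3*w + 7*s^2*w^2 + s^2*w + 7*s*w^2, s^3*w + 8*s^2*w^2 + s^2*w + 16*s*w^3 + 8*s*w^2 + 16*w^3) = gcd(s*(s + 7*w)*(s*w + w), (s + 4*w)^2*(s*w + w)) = s*w + w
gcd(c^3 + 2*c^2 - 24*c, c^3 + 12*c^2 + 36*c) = c^2 + 6*c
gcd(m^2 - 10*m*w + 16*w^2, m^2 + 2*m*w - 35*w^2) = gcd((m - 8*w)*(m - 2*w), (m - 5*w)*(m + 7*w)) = 1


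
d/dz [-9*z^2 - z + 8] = -18*z - 1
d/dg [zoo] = 0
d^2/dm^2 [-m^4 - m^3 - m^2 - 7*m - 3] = -12*m^2 - 6*m - 2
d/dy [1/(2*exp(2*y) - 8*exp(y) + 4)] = (2 - exp(y))*exp(y)/(exp(2*y) - 4*exp(y) + 2)^2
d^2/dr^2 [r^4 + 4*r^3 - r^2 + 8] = 12*r^2 + 24*r - 2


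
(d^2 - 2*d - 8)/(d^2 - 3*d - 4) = (d + 2)/(d + 1)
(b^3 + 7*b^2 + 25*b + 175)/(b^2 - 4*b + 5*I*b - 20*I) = (b^2 + b*(7 - 5*I) - 35*I)/(b - 4)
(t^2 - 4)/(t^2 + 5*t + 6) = (t - 2)/(t + 3)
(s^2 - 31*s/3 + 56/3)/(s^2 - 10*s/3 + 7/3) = (s - 8)/(s - 1)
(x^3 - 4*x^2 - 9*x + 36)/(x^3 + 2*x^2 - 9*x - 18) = (x - 4)/(x + 2)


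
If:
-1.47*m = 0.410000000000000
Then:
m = -0.28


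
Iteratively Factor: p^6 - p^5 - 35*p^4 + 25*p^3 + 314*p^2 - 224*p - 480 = (p + 4)*(p^5 - 5*p^4 - 15*p^3 + 85*p^2 - 26*p - 120) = (p + 1)*(p + 4)*(p^4 - 6*p^3 - 9*p^2 + 94*p - 120) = (p - 3)*(p + 1)*(p + 4)*(p^3 - 3*p^2 - 18*p + 40) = (p - 3)*(p + 1)*(p + 4)^2*(p^2 - 7*p + 10) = (p - 5)*(p - 3)*(p + 1)*(p + 4)^2*(p - 2)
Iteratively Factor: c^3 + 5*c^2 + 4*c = (c)*(c^2 + 5*c + 4) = c*(c + 1)*(c + 4)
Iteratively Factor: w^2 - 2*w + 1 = (w - 1)*(w - 1)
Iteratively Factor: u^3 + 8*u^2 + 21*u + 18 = (u + 2)*(u^2 + 6*u + 9) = (u + 2)*(u + 3)*(u + 3)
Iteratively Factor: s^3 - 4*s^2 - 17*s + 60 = (s + 4)*(s^2 - 8*s + 15) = (s - 3)*(s + 4)*(s - 5)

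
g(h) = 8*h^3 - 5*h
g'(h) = 24*h^2 - 5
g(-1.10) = -5.15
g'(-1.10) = 24.04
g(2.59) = 126.04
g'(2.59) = 155.99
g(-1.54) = -21.52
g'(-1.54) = 51.92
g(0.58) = -1.34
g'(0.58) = 3.07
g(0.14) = -0.68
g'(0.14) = -4.53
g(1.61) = 25.34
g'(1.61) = 57.21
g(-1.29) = -10.72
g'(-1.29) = 34.94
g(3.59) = 352.20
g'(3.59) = 304.31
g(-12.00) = -13764.00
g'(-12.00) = 3451.00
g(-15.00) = -26925.00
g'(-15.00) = 5395.00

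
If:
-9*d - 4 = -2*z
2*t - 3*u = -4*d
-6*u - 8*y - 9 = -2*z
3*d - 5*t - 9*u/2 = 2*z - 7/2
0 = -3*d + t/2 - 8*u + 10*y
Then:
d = 541/224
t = -1651/448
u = 171/224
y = 389/256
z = 5765/448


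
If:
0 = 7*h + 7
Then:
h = -1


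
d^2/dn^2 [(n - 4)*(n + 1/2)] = 2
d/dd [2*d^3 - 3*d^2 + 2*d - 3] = 6*d^2 - 6*d + 2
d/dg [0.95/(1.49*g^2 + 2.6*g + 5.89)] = (-2.831*g - 2.47)/(1.49*g^2 + 2.6*g + 5.89)^2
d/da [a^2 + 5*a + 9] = 2*a + 5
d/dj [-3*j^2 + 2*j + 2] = 2 - 6*j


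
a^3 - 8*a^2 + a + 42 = (a - 7)*(a - 3)*(a + 2)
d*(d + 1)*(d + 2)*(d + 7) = d^4 + 10*d^3 + 23*d^2 + 14*d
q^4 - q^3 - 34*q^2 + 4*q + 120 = (q - 6)*(q - 2)*(q + 2)*(q + 5)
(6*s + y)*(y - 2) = 6*s*y - 12*s + y^2 - 2*y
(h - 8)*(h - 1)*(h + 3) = h^3 - 6*h^2 - 19*h + 24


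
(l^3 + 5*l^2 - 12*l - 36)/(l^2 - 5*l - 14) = (l^2 + 3*l - 18)/(l - 7)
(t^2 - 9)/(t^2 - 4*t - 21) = (t - 3)/(t - 7)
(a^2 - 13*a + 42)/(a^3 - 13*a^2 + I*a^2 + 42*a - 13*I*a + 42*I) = 1/(a + I)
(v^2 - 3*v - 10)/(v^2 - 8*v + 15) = (v + 2)/(v - 3)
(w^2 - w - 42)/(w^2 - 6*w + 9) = (w^2 - w - 42)/(w^2 - 6*w + 9)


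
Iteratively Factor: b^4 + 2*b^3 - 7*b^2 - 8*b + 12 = (b + 3)*(b^3 - b^2 - 4*b + 4) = (b - 1)*(b + 3)*(b^2 - 4) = (b - 2)*(b - 1)*(b + 3)*(b + 2)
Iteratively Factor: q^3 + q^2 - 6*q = (q - 2)*(q^2 + 3*q) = q*(q - 2)*(q + 3)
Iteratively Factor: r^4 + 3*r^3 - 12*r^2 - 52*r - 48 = (r - 4)*(r^3 + 7*r^2 + 16*r + 12) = (r - 4)*(r + 2)*(r^2 + 5*r + 6) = (r - 4)*(r + 2)*(r + 3)*(r + 2)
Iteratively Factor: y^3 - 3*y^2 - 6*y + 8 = (y - 4)*(y^2 + y - 2) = (y - 4)*(y - 1)*(y + 2)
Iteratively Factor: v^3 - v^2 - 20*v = (v + 4)*(v^2 - 5*v) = v*(v + 4)*(v - 5)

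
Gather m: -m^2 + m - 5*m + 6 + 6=-m^2 - 4*m + 12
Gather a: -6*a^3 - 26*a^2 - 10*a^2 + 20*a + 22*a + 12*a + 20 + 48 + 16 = -6*a^3 - 36*a^2 + 54*a + 84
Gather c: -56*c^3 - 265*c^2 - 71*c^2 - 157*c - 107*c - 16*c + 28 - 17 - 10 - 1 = -56*c^3 - 336*c^2 - 280*c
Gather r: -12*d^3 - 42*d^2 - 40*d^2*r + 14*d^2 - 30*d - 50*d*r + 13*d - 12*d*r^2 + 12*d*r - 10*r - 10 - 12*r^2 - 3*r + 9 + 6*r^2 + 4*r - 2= -12*d^3 - 28*d^2 - 17*d + r^2*(-12*d - 6) + r*(-40*d^2 - 38*d - 9) - 3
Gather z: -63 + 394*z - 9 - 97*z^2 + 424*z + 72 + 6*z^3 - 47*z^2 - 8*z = 6*z^3 - 144*z^2 + 810*z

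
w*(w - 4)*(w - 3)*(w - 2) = w^4 - 9*w^3 + 26*w^2 - 24*w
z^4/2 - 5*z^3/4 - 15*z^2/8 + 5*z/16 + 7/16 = (z/2 + 1/2)*(z - 7/2)*(z - 1/2)*(z + 1/2)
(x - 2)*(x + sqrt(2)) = x^2 - 2*x + sqrt(2)*x - 2*sqrt(2)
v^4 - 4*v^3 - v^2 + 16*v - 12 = (v - 3)*(v - 2)*(v - 1)*(v + 2)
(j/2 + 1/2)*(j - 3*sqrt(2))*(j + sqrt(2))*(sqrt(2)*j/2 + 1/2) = sqrt(2)*j^4/4 - 3*j^3/4 + sqrt(2)*j^3/4 - 2*sqrt(2)*j^2 - 3*j^2/4 - 2*sqrt(2)*j - 3*j/2 - 3/2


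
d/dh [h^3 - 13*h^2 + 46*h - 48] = 3*h^2 - 26*h + 46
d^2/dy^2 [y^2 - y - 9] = 2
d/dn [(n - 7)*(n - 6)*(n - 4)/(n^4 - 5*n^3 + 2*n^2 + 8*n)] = (-n^4 + 26*n^3 - 141*n^2 + 84*n + 84)/(n^2*(n^4 - 2*n^3 - 3*n^2 + 4*n + 4))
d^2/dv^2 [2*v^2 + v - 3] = 4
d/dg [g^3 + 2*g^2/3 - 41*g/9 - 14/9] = 3*g^2 + 4*g/3 - 41/9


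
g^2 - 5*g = g*(g - 5)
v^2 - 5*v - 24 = (v - 8)*(v + 3)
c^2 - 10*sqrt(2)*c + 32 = (c - 8*sqrt(2))*(c - 2*sqrt(2))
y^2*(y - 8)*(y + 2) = y^4 - 6*y^3 - 16*y^2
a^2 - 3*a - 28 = (a - 7)*(a + 4)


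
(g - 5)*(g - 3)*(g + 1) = g^3 - 7*g^2 + 7*g + 15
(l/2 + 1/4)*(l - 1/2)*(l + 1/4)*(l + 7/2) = l^4/2 + 15*l^3/8 + 5*l^2/16 - 15*l/32 - 7/64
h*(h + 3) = h^2 + 3*h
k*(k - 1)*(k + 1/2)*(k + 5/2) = k^4 + 2*k^3 - 7*k^2/4 - 5*k/4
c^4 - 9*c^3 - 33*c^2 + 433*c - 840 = (c - 8)*(c - 5)*(c - 3)*(c + 7)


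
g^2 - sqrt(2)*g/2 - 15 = (g - 3*sqrt(2))*(g + 5*sqrt(2)/2)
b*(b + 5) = b^2 + 5*b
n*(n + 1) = n^2 + n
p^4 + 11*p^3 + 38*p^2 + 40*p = p*(p + 2)*(p + 4)*(p + 5)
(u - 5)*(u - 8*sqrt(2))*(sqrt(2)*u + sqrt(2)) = sqrt(2)*u^3 - 16*u^2 - 4*sqrt(2)*u^2 - 5*sqrt(2)*u + 64*u + 80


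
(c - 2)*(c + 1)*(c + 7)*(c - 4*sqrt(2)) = c^4 - 4*sqrt(2)*c^3 + 6*c^3 - 24*sqrt(2)*c^2 - 9*c^2 - 14*c + 36*sqrt(2)*c + 56*sqrt(2)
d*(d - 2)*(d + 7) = d^3 + 5*d^2 - 14*d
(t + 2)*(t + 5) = t^2 + 7*t + 10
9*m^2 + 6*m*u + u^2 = (3*m + u)^2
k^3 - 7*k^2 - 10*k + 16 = (k - 8)*(k - 1)*(k + 2)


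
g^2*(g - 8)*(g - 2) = g^4 - 10*g^3 + 16*g^2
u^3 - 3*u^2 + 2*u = u*(u - 2)*(u - 1)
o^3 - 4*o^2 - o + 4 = (o - 4)*(o - 1)*(o + 1)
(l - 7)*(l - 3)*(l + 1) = l^3 - 9*l^2 + 11*l + 21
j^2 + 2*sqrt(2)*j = j*(j + 2*sqrt(2))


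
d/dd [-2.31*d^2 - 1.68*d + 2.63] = -4.62*d - 1.68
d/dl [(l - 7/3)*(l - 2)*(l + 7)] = 3*l^2 + 16*l/3 - 77/3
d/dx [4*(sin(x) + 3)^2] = 8*(sin(x) + 3)*cos(x)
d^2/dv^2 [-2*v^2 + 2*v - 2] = -4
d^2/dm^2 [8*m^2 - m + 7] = 16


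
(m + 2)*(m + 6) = m^2 + 8*m + 12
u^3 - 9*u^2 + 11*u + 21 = (u - 7)*(u - 3)*(u + 1)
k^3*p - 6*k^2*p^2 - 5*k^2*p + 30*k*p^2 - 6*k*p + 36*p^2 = (k - 6)*(k - 6*p)*(k*p + p)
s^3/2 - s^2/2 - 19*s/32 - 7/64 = (s/2 + 1/4)*(s - 7/4)*(s + 1/4)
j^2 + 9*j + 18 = (j + 3)*(j + 6)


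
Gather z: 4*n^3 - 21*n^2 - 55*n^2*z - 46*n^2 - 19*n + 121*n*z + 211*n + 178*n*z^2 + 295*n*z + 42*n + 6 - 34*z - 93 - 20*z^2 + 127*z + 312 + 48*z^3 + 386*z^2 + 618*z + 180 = 4*n^3 - 67*n^2 + 234*n + 48*z^3 + z^2*(178*n + 366) + z*(-55*n^2 + 416*n + 711) + 405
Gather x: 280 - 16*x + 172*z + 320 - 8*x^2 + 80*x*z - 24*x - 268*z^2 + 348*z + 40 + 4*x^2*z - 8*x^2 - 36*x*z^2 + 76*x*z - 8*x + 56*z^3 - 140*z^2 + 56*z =x^2*(4*z - 16) + x*(-36*z^2 + 156*z - 48) + 56*z^3 - 408*z^2 + 576*z + 640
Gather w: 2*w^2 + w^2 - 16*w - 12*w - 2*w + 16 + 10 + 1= 3*w^2 - 30*w + 27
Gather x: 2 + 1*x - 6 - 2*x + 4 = -x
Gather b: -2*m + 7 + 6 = 13 - 2*m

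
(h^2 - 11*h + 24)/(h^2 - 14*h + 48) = (h - 3)/(h - 6)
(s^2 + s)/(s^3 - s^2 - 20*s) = (s + 1)/(s^2 - s - 20)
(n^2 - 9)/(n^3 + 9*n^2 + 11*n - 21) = (n - 3)/(n^2 + 6*n - 7)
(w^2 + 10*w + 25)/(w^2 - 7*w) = (w^2 + 10*w + 25)/(w*(w - 7))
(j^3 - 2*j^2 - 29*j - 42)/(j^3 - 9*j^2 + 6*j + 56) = (j + 3)/(j - 4)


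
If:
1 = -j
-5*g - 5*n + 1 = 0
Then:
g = 1/5 - n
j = -1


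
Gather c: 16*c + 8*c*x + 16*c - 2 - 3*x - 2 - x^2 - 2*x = c*(8*x + 32) - x^2 - 5*x - 4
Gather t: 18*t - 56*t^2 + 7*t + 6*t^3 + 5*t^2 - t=6*t^3 - 51*t^2 + 24*t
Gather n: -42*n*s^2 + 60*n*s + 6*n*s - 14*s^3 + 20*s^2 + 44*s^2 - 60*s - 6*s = n*(-42*s^2 + 66*s) - 14*s^3 + 64*s^2 - 66*s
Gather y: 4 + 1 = 5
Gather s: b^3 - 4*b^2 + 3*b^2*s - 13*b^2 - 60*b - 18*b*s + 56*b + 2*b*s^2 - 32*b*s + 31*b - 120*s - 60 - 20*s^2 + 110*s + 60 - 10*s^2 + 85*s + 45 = b^3 - 17*b^2 + 27*b + s^2*(2*b - 30) + s*(3*b^2 - 50*b + 75) + 45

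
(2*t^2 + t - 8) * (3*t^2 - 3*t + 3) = 6*t^4 - 3*t^3 - 21*t^2 + 27*t - 24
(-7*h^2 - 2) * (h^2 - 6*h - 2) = -7*h^4 + 42*h^3 + 12*h^2 + 12*h + 4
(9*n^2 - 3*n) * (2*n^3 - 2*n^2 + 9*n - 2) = 18*n^5 - 24*n^4 + 87*n^3 - 45*n^2 + 6*n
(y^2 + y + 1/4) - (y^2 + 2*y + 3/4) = -y - 1/2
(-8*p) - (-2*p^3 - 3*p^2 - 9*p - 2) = 2*p^3 + 3*p^2 + p + 2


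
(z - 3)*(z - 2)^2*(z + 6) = z^4 - z^3 - 26*z^2 + 84*z - 72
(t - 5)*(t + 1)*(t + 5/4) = t^3 - 11*t^2/4 - 10*t - 25/4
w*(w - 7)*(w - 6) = w^3 - 13*w^2 + 42*w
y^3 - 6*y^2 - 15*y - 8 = (y - 8)*(y + 1)^2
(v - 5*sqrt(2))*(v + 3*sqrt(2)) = v^2 - 2*sqrt(2)*v - 30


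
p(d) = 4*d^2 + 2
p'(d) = 8*d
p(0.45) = 2.81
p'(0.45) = 3.60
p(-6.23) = 157.25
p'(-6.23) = -49.84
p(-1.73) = 13.97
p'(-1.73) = -13.84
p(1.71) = 13.70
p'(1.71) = 13.68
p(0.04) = 2.01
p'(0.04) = 0.32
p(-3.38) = 47.70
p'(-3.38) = -27.04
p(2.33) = 23.72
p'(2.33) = 18.64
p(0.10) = 2.04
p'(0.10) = 0.80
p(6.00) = 146.00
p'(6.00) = 48.00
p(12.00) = 578.00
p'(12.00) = 96.00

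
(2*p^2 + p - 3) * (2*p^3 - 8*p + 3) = 4*p^5 + 2*p^4 - 22*p^3 - 2*p^2 + 27*p - 9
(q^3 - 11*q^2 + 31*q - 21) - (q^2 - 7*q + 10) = q^3 - 12*q^2 + 38*q - 31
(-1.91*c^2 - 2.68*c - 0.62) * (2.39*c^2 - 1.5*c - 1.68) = -4.5649*c^4 - 3.5402*c^3 + 5.747*c^2 + 5.4324*c + 1.0416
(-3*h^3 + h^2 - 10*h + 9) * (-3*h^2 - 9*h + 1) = 9*h^5 + 24*h^4 + 18*h^3 + 64*h^2 - 91*h + 9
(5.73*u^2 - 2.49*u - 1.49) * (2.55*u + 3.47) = 14.6115*u^3 + 13.5336*u^2 - 12.4398*u - 5.1703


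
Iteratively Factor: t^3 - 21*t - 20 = (t - 5)*(t^2 + 5*t + 4) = (t - 5)*(t + 1)*(t + 4)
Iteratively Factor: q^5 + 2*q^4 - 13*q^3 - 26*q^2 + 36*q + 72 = (q - 2)*(q^4 + 4*q^3 - 5*q^2 - 36*q - 36) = (q - 2)*(q + 2)*(q^3 + 2*q^2 - 9*q - 18) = (q - 2)*(q + 2)^2*(q^2 - 9) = (q - 3)*(q - 2)*(q + 2)^2*(q + 3)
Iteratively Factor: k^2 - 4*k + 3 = (k - 3)*(k - 1)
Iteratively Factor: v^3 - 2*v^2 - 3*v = (v)*(v^2 - 2*v - 3) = v*(v + 1)*(v - 3)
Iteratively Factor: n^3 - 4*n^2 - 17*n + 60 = (n - 5)*(n^2 + n - 12) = (n - 5)*(n - 3)*(n + 4)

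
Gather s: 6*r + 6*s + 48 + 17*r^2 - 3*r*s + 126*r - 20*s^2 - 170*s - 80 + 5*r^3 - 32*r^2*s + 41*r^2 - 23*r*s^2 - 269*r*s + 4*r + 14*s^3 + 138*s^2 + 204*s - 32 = 5*r^3 + 58*r^2 + 136*r + 14*s^3 + s^2*(118 - 23*r) + s*(-32*r^2 - 272*r + 40) - 64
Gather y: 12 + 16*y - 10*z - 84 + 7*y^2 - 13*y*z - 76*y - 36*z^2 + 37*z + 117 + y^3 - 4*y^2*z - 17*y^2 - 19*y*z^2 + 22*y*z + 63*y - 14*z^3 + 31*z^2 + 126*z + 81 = y^3 + y^2*(-4*z - 10) + y*(-19*z^2 + 9*z + 3) - 14*z^3 - 5*z^2 + 153*z + 126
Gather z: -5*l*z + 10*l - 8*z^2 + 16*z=10*l - 8*z^2 + z*(16 - 5*l)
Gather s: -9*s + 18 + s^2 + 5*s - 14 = s^2 - 4*s + 4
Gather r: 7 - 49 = -42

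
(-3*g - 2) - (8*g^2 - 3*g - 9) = 7 - 8*g^2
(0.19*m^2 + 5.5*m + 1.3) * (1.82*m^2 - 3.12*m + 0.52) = 0.3458*m^4 + 9.4172*m^3 - 14.6952*m^2 - 1.196*m + 0.676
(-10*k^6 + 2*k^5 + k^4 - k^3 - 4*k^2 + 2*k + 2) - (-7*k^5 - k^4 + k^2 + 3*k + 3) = -10*k^6 + 9*k^5 + 2*k^4 - k^3 - 5*k^2 - k - 1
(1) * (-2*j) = -2*j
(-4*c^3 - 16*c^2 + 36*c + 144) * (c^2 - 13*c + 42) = -4*c^5 + 36*c^4 + 76*c^3 - 996*c^2 - 360*c + 6048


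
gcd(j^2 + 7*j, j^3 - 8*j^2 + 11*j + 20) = 1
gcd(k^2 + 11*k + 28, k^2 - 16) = k + 4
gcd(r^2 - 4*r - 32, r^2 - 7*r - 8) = r - 8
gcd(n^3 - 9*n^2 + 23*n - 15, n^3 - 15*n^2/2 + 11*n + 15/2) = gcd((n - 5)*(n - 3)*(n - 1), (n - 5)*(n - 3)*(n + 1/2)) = n^2 - 8*n + 15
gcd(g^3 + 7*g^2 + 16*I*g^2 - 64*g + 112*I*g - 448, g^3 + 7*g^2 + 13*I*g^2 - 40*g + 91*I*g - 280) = g^2 + g*(7 + 8*I) + 56*I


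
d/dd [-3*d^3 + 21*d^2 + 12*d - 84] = -9*d^2 + 42*d + 12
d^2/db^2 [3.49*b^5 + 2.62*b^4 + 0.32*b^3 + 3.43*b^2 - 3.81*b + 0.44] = 69.8*b^3 + 31.44*b^2 + 1.92*b + 6.86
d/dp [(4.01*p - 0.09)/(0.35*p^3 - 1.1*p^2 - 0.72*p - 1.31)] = (-2.807*p^3 + 4.5055*p^2 - 0.198*p - 5.3179)/(0.1225*p^6 - 0.77*p^5 + 0.706*p^4 + 0.667*p^3 + 3.4004*p^2 + 1.8864*p + 1.7161)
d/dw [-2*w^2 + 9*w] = 9 - 4*w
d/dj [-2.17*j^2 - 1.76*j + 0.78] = -4.34*j - 1.76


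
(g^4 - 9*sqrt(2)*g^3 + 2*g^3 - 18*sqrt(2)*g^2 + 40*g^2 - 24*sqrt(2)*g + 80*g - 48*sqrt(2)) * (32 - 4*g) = -4*g^5 + 24*g^4 + 36*sqrt(2)*g^4 - 216*sqrt(2)*g^3 - 96*g^3 - 480*sqrt(2)*g^2 + 960*g^2 - 576*sqrt(2)*g + 2560*g - 1536*sqrt(2)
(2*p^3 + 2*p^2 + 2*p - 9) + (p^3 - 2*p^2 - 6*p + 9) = 3*p^3 - 4*p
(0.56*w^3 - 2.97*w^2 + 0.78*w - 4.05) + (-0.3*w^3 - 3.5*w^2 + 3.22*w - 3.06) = 0.26*w^3 - 6.47*w^2 + 4.0*w - 7.11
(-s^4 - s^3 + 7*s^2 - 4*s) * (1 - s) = s^5 - 8*s^3 + 11*s^2 - 4*s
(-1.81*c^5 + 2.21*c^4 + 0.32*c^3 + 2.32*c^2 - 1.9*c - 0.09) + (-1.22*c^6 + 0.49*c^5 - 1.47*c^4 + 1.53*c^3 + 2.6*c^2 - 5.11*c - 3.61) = -1.22*c^6 - 1.32*c^5 + 0.74*c^4 + 1.85*c^3 + 4.92*c^2 - 7.01*c - 3.7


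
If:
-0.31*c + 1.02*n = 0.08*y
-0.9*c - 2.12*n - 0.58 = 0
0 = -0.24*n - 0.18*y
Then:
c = -0.39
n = -0.11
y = 0.14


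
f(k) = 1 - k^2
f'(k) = -2*k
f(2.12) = -3.49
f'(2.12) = -4.24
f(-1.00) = 0.00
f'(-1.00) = 2.00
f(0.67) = 0.55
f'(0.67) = -1.34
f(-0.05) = 1.00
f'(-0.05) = 0.10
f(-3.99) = -14.92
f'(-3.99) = 7.98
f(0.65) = 0.58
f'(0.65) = -1.30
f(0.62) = 0.62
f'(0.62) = -1.24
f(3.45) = -10.90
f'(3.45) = -6.90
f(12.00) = -143.00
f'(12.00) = -24.00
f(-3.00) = -8.00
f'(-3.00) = 6.00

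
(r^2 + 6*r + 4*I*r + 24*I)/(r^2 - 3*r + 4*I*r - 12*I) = (r + 6)/(r - 3)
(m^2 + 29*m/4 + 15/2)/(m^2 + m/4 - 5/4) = (m + 6)/(m - 1)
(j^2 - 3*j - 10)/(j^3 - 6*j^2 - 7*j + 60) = (j + 2)/(j^2 - j - 12)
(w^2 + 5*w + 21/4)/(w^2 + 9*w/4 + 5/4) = (4*w^2 + 20*w + 21)/(4*w^2 + 9*w + 5)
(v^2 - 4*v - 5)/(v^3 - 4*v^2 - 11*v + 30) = (v + 1)/(v^2 + v - 6)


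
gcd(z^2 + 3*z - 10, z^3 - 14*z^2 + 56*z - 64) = z - 2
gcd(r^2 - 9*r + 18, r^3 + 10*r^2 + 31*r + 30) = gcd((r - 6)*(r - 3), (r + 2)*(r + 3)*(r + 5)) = 1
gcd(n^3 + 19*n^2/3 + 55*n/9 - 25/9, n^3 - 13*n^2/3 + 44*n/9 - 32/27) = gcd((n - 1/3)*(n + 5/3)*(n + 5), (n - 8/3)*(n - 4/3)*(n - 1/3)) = n - 1/3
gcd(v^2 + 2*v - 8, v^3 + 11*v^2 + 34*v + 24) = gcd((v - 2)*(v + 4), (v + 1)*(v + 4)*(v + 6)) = v + 4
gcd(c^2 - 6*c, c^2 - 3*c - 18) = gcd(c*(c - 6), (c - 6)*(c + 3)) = c - 6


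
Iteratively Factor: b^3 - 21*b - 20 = (b + 4)*(b^2 - 4*b - 5) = (b - 5)*(b + 4)*(b + 1)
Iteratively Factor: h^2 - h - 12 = (h - 4)*(h + 3)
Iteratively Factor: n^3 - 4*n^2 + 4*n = (n)*(n^2 - 4*n + 4) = n*(n - 2)*(n - 2)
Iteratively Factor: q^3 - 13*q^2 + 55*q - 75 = (q - 5)*(q^2 - 8*q + 15) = (q - 5)^2*(q - 3)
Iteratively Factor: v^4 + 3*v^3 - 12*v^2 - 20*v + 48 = (v - 2)*(v^3 + 5*v^2 - 2*v - 24) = (v - 2)*(v + 4)*(v^2 + v - 6) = (v - 2)^2*(v + 4)*(v + 3)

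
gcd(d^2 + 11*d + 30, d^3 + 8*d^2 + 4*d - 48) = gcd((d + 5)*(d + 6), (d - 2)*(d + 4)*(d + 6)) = d + 6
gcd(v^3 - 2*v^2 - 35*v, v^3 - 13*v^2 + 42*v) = v^2 - 7*v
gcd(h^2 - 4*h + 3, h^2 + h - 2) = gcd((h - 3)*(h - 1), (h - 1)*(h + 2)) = h - 1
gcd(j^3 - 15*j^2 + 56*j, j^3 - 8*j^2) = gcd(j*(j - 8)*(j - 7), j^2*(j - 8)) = j^2 - 8*j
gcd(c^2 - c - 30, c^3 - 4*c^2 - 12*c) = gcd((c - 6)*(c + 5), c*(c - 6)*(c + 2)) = c - 6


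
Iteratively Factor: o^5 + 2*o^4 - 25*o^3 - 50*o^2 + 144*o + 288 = (o + 2)*(o^4 - 25*o^2 + 144) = (o - 3)*(o + 2)*(o^3 + 3*o^2 - 16*o - 48) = (o - 4)*(o - 3)*(o + 2)*(o^2 + 7*o + 12) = (o - 4)*(o - 3)*(o + 2)*(o + 3)*(o + 4)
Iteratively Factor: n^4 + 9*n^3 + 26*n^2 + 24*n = (n + 3)*(n^3 + 6*n^2 + 8*n) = (n + 2)*(n + 3)*(n^2 + 4*n) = (n + 2)*(n + 3)*(n + 4)*(n)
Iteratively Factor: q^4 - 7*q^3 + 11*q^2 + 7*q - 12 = (q - 3)*(q^3 - 4*q^2 - q + 4) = (q - 3)*(q - 1)*(q^2 - 3*q - 4) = (q - 4)*(q - 3)*(q - 1)*(q + 1)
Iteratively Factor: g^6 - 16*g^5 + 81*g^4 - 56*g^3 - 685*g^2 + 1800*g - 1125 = (g + 3)*(g^5 - 19*g^4 + 138*g^3 - 470*g^2 + 725*g - 375) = (g - 5)*(g + 3)*(g^4 - 14*g^3 + 68*g^2 - 130*g + 75) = (g - 5)^2*(g + 3)*(g^3 - 9*g^2 + 23*g - 15) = (g - 5)^2*(g - 1)*(g + 3)*(g^2 - 8*g + 15) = (g - 5)^3*(g - 1)*(g + 3)*(g - 3)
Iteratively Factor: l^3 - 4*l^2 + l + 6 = (l - 2)*(l^2 - 2*l - 3) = (l - 2)*(l + 1)*(l - 3)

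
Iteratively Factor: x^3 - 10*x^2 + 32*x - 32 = (x - 4)*(x^2 - 6*x + 8) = (x - 4)*(x - 2)*(x - 4)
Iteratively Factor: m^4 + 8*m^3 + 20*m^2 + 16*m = (m + 2)*(m^3 + 6*m^2 + 8*m) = (m + 2)*(m + 4)*(m^2 + 2*m) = m*(m + 2)*(m + 4)*(m + 2)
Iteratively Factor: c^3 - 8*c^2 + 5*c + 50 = (c - 5)*(c^2 - 3*c - 10) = (c - 5)^2*(c + 2)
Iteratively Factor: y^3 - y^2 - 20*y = (y + 4)*(y^2 - 5*y) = y*(y + 4)*(y - 5)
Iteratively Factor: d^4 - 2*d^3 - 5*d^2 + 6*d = (d)*(d^3 - 2*d^2 - 5*d + 6) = d*(d + 2)*(d^2 - 4*d + 3) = d*(d - 3)*(d + 2)*(d - 1)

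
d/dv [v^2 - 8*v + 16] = 2*v - 8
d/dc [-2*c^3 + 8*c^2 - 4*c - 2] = -6*c^2 + 16*c - 4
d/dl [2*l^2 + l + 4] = 4*l + 1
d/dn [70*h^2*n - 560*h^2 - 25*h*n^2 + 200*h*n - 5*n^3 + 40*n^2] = 70*h^2 - 50*h*n + 200*h - 15*n^2 + 80*n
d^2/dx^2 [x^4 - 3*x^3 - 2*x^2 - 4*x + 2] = 12*x^2 - 18*x - 4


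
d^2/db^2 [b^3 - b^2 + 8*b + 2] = 6*b - 2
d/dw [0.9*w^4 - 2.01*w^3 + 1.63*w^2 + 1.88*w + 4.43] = 3.6*w^3 - 6.03*w^2 + 3.26*w + 1.88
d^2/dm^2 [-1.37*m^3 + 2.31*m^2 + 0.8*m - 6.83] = 4.62 - 8.22*m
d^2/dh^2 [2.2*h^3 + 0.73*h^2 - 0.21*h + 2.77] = 13.2*h + 1.46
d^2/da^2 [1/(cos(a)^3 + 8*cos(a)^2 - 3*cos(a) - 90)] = (9*sin(a)^6 - 88*sin(a)^4*cos(a) - 265*sin(a)^4 + 3026*sin(a)^2 + 329*cos(a)/2 - 393*cos(3*a)/2 - 1312)/((cos(a) - 3)^3*(cos(a) + 5)^3*(cos(a) + 6)^3)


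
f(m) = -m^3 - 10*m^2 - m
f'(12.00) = -673.00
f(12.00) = -3180.00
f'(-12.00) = -193.00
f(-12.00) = 300.00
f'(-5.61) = 16.78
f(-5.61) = -132.55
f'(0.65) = -15.27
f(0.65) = -5.15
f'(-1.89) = 26.08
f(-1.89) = -27.08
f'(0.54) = -12.67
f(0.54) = -3.61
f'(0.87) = -20.67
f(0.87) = -9.10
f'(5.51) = -202.28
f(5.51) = -476.40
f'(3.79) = -119.89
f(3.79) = -201.87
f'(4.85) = -168.57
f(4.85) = -354.16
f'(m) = -3*m^2 - 20*m - 1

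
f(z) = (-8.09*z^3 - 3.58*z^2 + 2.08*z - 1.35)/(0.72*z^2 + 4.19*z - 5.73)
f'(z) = (-1.44*z - 4.19)*(-8.09*z^3 - 3.58*z^2 + 2.08*z - 1.35)/(0.72*z^2 + 4.19*z - 5.73)^2 + (-24.27*z^2 - 7.16*z + 2.08)/(0.72*z^2 + 4.19*z - 5.73)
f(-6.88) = -5141.29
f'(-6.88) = 63999.22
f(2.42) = -15.29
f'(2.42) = -4.64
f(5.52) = -37.11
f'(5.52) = -8.30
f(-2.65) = -10.07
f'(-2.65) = 12.36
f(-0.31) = 0.30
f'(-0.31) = -0.12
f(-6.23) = -463.67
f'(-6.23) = 800.38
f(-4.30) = -54.31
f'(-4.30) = 50.28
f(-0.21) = 0.28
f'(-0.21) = -0.21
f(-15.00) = 283.30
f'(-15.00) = -4.49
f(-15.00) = 283.30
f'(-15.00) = -4.49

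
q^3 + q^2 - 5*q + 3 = (q - 1)^2*(q + 3)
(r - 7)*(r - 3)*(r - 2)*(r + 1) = r^4 - 11*r^3 + 29*r^2 - r - 42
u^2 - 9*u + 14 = (u - 7)*(u - 2)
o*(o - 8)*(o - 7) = o^3 - 15*o^2 + 56*o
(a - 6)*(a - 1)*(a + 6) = a^3 - a^2 - 36*a + 36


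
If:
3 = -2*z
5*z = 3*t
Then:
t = -5/2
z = -3/2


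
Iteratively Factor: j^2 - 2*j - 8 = (j + 2)*(j - 4)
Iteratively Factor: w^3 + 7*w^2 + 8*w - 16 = (w - 1)*(w^2 + 8*w + 16) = (w - 1)*(w + 4)*(w + 4)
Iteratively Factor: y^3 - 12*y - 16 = (y + 2)*(y^2 - 2*y - 8) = (y + 2)^2*(y - 4)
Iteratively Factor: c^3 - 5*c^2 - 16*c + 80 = (c + 4)*(c^2 - 9*c + 20) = (c - 4)*(c + 4)*(c - 5)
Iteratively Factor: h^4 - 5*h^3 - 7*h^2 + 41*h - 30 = (h - 5)*(h^3 - 7*h + 6) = (h - 5)*(h - 2)*(h^2 + 2*h - 3) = (h - 5)*(h - 2)*(h + 3)*(h - 1)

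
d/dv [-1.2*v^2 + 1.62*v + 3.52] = 1.62 - 2.4*v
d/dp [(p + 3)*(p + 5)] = 2*p + 8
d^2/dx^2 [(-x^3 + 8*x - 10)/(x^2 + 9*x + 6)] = 2*(-67*x^3 - 192*x^2 - 522*x - 1182)/(x^6 + 27*x^5 + 261*x^4 + 1053*x^3 + 1566*x^2 + 972*x + 216)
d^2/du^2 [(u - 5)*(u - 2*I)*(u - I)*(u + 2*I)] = 12*u^2 + 6*u*(-5 - I) + 8 + 10*I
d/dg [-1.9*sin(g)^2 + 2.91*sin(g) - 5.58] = (2.91 - 3.8*sin(g))*cos(g)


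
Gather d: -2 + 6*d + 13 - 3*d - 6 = 3*d + 5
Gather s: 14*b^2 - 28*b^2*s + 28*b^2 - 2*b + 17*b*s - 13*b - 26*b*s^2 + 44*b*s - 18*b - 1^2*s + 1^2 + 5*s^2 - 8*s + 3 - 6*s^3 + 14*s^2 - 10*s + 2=42*b^2 - 33*b - 6*s^3 + s^2*(19 - 26*b) + s*(-28*b^2 + 61*b - 19) + 6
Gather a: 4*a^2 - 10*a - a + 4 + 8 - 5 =4*a^2 - 11*a + 7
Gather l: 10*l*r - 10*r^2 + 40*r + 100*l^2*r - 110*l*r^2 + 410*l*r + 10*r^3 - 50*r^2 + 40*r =100*l^2*r + l*(-110*r^2 + 420*r) + 10*r^3 - 60*r^2 + 80*r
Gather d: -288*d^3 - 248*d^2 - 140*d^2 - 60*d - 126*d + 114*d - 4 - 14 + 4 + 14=-288*d^3 - 388*d^2 - 72*d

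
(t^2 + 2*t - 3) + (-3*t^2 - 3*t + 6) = -2*t^2 - t + 3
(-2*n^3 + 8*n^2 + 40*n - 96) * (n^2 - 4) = -2*n^5 + 8*n^4 + 48*n^3 - 128*n^2 - 160*n + 384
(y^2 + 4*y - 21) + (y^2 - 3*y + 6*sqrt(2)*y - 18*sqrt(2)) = 2*y^2 + y + 6*sqrt(2)*y - 18*sqrt(2) - 21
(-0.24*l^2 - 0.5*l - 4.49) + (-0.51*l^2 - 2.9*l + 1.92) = -0.75*l^2 - 3.4*l - 2.57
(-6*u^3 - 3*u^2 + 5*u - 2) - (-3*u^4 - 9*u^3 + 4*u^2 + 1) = 3*u^4 + 3*u^3 - 7*u^2 + 5*u - 3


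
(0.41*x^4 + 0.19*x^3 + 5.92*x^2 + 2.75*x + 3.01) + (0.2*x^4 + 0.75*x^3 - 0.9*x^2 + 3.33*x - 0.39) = 0.61*x^4 + 0.94*x^3 + 5.02*x^2 + 6.08*x + 2.62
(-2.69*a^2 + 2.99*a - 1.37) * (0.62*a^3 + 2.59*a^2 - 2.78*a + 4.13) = -1.6678*a^5 - 5.1133*a^4 + 14.3729*a^3 - 22.9702*a^2 + 16.1573*a - 5.6581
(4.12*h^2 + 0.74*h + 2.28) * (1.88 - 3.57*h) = -14.7084*h^3 + 5.1038*h^2 - 6.7484*h + 4.2864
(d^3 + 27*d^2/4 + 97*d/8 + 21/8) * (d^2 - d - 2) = d^5 + 23*d^4/4 + 27*d^3/8 - 23*d^2 - 215*d/8 - 21/4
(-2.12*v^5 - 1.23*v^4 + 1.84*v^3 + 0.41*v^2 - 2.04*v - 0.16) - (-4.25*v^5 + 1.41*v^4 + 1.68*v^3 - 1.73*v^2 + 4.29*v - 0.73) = 2.13*v^5 - 2.64*v^4 + 0.16*v^3 + 2.14*v^2 - 6.33*v + 0.57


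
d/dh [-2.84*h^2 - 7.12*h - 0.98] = -5.68*h - 7.12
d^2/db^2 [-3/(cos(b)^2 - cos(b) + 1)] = 3*(-4*sin(b)^4 - sin(b)^2 - 19*cos(b)/4 + 3*cos(3*b)/4 + 5)/(sin(b)^2 + cos(b) - 2)^3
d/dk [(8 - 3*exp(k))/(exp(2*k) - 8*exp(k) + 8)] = (3*exp(2*k) - 16*exp(k) + 40)*exp(k)/(exp(4*k) - 16*exp(3*k) + 80*exp(2*k) - 128*exp(k) + 64)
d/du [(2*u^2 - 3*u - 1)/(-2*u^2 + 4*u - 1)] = (2*u^2 - 8*u + 7)/(4*u^4 - 16*u^3 + 20*u^2 - 8*u + 1)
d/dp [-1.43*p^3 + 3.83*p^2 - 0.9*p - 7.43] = -4.29*p^2 + 7.66*p - 0.9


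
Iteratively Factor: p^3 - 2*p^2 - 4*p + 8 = (p + 2)*(p^2 - 4*p + 4) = (p - 2)*(p + 2)*(p - 2)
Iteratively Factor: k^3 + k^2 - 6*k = (k + 3)*(k^2 - 2*k) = k*(k + 3)*(k - 2)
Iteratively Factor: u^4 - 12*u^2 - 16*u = (u + 2)*(u^3 - 2*u^2 - 8*u) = (u + 2)^2*(u^2 - 4*u) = (u - 4)*(u + 2)^2*(u)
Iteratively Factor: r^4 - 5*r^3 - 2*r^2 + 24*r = (r + 2)*(r^3 - 7*r^2 + 12*r) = (r - 4)*(r + 2)*(r^2 - 3*r) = (r - 4)*(r - 3)*(r + 2)*(r)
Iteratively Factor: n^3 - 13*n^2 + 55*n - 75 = (n - 3)*(n^2 - 10*n + 25) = (n - 5)*(n - 3)*(n - 5)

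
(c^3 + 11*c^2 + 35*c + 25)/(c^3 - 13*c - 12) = (c^2 + 10*c + 25)/(c^2 - c - 12)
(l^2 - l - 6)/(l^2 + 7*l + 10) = (l - 3)/(l + 5)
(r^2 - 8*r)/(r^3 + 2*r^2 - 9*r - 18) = r*(r - 8)/(r^3 + 2*r^2 - 9*r - 18)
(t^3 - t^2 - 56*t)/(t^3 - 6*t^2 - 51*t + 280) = t/(t - 5)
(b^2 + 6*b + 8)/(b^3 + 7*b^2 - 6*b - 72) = (b + 2)/(b^2 + 3*b - 18)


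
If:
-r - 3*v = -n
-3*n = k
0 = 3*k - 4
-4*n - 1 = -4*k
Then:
No Solution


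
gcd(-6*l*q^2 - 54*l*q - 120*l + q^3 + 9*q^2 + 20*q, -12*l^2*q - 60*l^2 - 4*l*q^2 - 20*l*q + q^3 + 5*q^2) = -6*l*q - 30*l + q^2 + 5*q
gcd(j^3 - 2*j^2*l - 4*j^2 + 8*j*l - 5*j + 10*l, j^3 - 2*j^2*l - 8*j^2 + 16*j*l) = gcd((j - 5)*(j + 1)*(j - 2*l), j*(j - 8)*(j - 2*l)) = j - 2*l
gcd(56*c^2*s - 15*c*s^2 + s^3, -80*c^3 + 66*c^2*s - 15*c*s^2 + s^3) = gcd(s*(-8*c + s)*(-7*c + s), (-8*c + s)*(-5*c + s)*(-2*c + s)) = -8*c + s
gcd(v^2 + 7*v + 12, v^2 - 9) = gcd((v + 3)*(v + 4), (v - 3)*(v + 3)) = v + 3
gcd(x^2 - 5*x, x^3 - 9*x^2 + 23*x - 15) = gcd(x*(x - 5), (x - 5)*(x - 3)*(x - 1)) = x - 5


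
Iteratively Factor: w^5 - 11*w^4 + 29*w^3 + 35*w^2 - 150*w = (w - 5)*(w^4 - 6*w^3 - w^2 + 30*w) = w*(w - 5)*(w^3 - 6*w^2 - w + 30) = w*(w - 5)*(w - 3)*(w^2 - 3*w - 10) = w*(w - 5)^2*(w - 3)*(w + 2)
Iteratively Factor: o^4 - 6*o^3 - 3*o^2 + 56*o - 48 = (o - 4)*(o^3 - 2*o^2 - 11*o + 12) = (o - 4)*(o + 3)*(o^2 - 5*o + 4) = (o - 4)^2*(o + 3)*(o - 1)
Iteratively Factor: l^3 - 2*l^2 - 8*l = (l + 2)*(l^2 - 4*l) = (l - 4)*(l + 2)*(l)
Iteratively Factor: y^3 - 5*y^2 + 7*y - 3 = (y - 1)*(y^2 - 4*y + 3) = (y - 1)^2*(y - 3)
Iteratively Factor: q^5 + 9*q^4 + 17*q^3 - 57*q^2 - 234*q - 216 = (q + 4)*(q^4 + 5*q^3 - 3*q^2 - 45*q - 54) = (q + 3)*(q + 4)*(q^3 + 2*q^2 - 9*q - 18) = (q + 3)^2*(q + 4)*(q^2 - q - 6) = (q - 3)*(q + 3)^2*(q + 4)*(q + 2)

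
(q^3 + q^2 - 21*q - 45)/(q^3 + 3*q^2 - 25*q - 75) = (q + 3)/(q + 5)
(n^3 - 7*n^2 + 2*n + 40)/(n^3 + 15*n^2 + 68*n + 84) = (n^2 - 9*n + 20)/(n^2 + 13*n + 42)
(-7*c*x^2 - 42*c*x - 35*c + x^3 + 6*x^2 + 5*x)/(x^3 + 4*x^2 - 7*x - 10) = (-7*c + x)/(x - 2)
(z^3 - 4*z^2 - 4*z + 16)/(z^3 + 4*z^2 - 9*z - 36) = (z^3 - 4*z^2 - 4*z + 16)/(z^3 + 4*z^2 - 9*z - 36)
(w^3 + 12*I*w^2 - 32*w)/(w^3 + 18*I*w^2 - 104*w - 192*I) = w/(w + 6*I)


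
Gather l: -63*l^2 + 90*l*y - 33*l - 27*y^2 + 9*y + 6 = -63*l^2 + l*(90*y - 33) - 27*y^2 + 9*y + 6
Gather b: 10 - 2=8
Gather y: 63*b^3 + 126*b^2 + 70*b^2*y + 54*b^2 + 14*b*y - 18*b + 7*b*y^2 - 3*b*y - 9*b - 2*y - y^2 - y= 63*b^3 + 180*b^2 - 27*b + y^2*(7*b - 1) + y*(70*b^2 + 11*b - 3)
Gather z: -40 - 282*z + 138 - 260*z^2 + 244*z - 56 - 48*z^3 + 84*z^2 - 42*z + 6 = -48*z^3 - 176*z^2 - 80*z + 48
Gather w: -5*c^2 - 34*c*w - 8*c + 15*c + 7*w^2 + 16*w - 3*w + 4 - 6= -5*c^2 + 7*c + 7*w^2 + w*(13 - 34*c) - 2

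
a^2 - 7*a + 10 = (a - 5)*(a - 2)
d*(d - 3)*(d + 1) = d^3 - 2*d^2 - 3*d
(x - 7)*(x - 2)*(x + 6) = x^3 - 3*x^2 - 40*x + 84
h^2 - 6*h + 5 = (h - 5)*(h - 1)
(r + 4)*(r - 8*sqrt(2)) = r^2 - 8*sqrt(2)*r + 4*r - 32*sqrt(2)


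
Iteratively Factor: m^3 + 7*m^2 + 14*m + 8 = (m + 2)*(m^2 + 5*m + 4) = (m + 1)*(m + 2)*(m + 4)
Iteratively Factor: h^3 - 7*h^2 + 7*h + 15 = (h - 5)*(h^2 - 2*h - 3) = (h - 5)*(h + 1)*(h - 3)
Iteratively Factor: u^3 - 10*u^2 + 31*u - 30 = (u - 2)*(u^2 - 8*u + 15) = (u - 5)*(u - 2)*(u - 3)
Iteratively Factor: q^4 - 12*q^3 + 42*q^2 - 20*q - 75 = (q - 5)*(q^3 - 7*q^2 + 7*q + 15) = (q - 5)*(q - 3)*(q^2 - 4*q - 5) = (q - 5)*(q - 3)*(q + 1)*(q - 5)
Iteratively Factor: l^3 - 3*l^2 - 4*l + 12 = (l + 2)*(l^2 - 5*l + 6) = (l - 3)*(l + 2)*(l - 2)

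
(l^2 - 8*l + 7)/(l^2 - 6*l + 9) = (l^2 - 8*l + 7)/(l^2 - 6*l + 9)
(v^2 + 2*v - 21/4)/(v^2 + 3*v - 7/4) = (2*v - 3)/(2*v - 1)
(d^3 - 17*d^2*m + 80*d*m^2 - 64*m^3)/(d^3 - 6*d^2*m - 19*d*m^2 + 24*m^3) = (d - 8*m)/(d + 3*m)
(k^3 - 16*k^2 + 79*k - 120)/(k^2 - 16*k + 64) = (k^2 - 8*k + 15)/(k - 8)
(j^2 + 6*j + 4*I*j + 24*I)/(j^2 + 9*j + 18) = (j + 4*I)/(j + 3)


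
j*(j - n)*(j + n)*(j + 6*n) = j^4 + 6*j^3*n - j^2*n^2 - 6*j*n^3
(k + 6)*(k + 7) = k^2 + 13*k + 42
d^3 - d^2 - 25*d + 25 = (d - 5)*(d - 1)*(d + 5)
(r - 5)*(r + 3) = r^2 - 2*r - 15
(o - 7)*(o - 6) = o^2 - 13*o + 42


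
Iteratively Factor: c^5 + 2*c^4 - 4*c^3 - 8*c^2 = (c - 2)*(c^4 + 4*c^3 + 4*c^2) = c*(c - 2)*(c^3 + 4*c^2 + 4*c) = c*(c - 2)*(c + 2)*(c^2 + 2*c) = c*(c - 2)*(c + 2)^2*(c)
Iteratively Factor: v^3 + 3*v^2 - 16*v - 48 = (v + 4)*(v^2 - v - 12) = (v + 3)*(v + 4)*(v - 4)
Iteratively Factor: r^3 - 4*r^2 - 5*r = (r)*(r^2 - 4*r - 5) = r*(r - 5)*(r + 1)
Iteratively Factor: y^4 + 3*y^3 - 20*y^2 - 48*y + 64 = (y + 4)*(y^3 - y^2 - 16*y + 16) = (y + 4)^2*(y^2 - 5*y + 4) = (y - 4)*(y + 4)^2*(y - 1)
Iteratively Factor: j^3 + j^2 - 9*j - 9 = (j - 3)*(j^2 + 4*j + 3) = (j - 3)*(j + 3)*(j + 1)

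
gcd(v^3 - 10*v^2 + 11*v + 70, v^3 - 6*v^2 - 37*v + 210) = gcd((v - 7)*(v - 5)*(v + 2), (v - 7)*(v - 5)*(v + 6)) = v^2 - 12*v + 35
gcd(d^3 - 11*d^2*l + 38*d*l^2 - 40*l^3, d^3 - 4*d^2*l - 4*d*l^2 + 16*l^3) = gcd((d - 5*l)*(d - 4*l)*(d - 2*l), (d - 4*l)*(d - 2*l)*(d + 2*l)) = d^2 - 6*d*l + 8*l^2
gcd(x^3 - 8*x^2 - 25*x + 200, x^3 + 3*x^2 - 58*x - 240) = x^2 - 3*x - 40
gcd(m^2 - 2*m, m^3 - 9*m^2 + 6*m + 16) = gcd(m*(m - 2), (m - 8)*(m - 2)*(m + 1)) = m - 2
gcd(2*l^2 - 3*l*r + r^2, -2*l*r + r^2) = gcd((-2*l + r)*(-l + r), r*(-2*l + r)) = -2*l + r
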